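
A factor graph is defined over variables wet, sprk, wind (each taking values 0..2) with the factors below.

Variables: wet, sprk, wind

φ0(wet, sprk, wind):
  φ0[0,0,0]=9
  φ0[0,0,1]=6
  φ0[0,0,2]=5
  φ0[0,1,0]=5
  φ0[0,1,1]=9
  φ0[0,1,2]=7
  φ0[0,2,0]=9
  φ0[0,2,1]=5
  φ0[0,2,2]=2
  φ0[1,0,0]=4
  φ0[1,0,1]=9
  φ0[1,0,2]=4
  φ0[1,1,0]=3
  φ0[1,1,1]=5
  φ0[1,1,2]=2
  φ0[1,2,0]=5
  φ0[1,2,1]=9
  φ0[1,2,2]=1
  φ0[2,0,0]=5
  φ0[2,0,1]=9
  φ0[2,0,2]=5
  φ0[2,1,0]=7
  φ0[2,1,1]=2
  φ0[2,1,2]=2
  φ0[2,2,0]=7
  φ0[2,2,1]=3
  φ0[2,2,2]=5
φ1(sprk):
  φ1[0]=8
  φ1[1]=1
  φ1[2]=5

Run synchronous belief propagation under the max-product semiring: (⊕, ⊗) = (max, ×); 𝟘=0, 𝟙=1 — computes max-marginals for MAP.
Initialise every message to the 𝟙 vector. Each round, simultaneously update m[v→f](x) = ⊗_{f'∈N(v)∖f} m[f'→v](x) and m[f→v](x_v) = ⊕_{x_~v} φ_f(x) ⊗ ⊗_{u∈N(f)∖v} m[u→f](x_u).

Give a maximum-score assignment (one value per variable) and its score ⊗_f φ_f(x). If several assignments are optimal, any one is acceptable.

init: all messages = 𝟙 over 3 values
r1 m[φ0→wet] = [9, 9, 9]
r1 m[φ0→sprk] = [9, 9, 9]
r1 m[φ0→wind] = [9, 9, 7]
r1 m[φ1→sprk] = [8, 1, 5]
r1 m[wet→φ0] = [1, 1, 1]
r1 m[sprk→φ0] = [1, 1, 1]
r1 m[sprk→φ1] = [1, 1, 1]
r1 m[wind→φ0] = [1, 1, 1]
r2 m[φ0→wet] = [9, 9, 9]
r2 m[φ0→sprk] = [9, 9, 9]
r2 m[φ0→wind] = [9, 9, 7]
r2 m[φ1→sprk] = [8, 1, 5]
r2 m[wet→φ0] = [1, 1, 1]
r2 m[sprk→φ0] = [8, 1, 5]
r2 m[sprk→φ1] = [9, 9, 9]
r2 m[wind→φ0] = [1, 1, 1]
r3 m[φ0→wet] = [72, 72, 72]
r3 m[φ0→sprk] = [9, 9, 9]
r3 m[φ0→wind] = [72, 72, 40]
r3 m[φ1→sprk] = [8, 1, 5]
r3 m[wet→φ0] = [1, 1, 1]
r3 m[sprk→φ0] = [8, 1, 5]
r3 m[sprk→φ1] = [9, 9, 9]
r3 m[wind→φ0] = [1, 1, 1]
r4 m[φ0→wet] = [72, 72, 72]
r4 m[φ0→sprk] = [9, 9, 9]
r4 m[φ0→wind] = [72, 72, 40]
r4 m[φ1→sprk] = [8, 1, 5]
r4 m[wet→φ0] = [1, 1, 1]
r4 m[sprk→φ0] = [8, 1, 5]
r4 m[sprk→φ1] = [9, 9, 9]
r4 m[wind→φ0] = [1, 1, 1]
fixed point reached at round 4
traceback from wet: (wet=0, sprk=0, wind=0), score=72

assignment: (wet=0, sprk=0, wind=0); score = 72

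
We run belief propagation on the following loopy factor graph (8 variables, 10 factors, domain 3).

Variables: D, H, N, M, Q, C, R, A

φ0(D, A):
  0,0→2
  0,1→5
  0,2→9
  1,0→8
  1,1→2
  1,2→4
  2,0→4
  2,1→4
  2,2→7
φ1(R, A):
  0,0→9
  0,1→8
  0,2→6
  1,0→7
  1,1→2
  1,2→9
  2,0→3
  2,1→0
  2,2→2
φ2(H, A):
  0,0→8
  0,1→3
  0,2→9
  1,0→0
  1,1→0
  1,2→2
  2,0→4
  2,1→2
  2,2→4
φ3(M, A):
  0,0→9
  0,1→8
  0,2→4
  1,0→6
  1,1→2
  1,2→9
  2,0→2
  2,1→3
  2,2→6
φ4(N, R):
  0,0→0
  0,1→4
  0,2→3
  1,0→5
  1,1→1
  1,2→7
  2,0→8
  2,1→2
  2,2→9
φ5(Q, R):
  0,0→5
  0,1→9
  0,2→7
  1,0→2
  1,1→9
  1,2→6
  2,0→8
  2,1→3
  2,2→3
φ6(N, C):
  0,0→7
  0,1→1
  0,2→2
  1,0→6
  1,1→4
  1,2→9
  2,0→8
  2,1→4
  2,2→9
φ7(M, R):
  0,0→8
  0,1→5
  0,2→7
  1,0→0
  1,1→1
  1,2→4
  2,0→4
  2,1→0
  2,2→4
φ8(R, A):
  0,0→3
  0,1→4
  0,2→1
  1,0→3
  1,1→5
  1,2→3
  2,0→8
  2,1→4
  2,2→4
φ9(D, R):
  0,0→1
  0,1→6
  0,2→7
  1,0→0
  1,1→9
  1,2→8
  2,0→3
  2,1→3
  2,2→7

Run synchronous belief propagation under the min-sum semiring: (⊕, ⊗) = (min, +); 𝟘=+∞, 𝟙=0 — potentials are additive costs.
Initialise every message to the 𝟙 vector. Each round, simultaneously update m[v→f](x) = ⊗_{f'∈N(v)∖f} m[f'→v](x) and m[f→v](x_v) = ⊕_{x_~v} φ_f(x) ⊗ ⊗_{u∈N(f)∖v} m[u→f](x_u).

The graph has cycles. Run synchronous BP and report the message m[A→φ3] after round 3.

message @ round 3 = [8, 6, 9]

init: all messages = 𝟙 over 3 values
r1 m[φ0→D] = [2, 2, 4]
r1 m[φ0→A] = [2, 2, 4]
r1 m[φ1→R] = [6, 2, 0]
r1 m[φ1→A] = [3, 0, 2]
r1 m[φ2→H] = [3, 0, 2]
r1 m[φ2→A] = [0, 0, 2]
r1 m[φ3→M] = [4, 2, 2]
r1 m[φ3→A] = [2, 2, 4]
r1 m[φ4→N] = [0, 1, 2]
r1 m[φ4→R] = [0, 1, 3]
r1 m[φ5→Q] = [5, 2, 3]
r1 m[φ5→R] = [2, 3, 3]
r1 m[φ6→N] = [1, 4, 4]
r1 m[φ6→C] = [6, 1, 2]
r1 m[φ7→M] = [5, 0, 0]
r1 m[φ7→R] = [0, 0, 4]
r1 m[φ8→R] = [1, 3, 4]
r1 m[φ8→A] = [3, 4, 1]
r1 m[φ9→D] = [1, 0, 3]
r1 m[φ9→R] = [0, 3, 7]
r1 m[D→φ0] = [0, 0, 0]
r1 m[D→φ9] = [0, 0, 0]
r1 m[H→φ2] = [0, 0, 0]
r1 m[N→φ4] = [0, 0, 0]
r1 m[N→φ6] = [0, 0, 0]
r1 m[M→φ3] = [0, 0, 0]
r1 m[M→φ7] = [0, 0, 0]
r1 m[Q→φ5] = [0, 0, 0]
r1 m[C→φ6] = [0, 0, 0]
r1 m[R→φ1] = [0, 0, 0]
r1 m[R→φ4] = [0, 0, 0]
r1 m[R→φ5] = [0, 0, 0]
r1 m[R→φ7] = [0, 0, 0]
r1 m[R→φ8] = [0, 0, 0]
r1 m[R→φ9] = [0, 0, 0]
r1 m[A→φ0] = [0, 0, 0]
r1 m[A→φ1] = [0, 0, 0]
r1 m[A→φ2] = [0, 0, 0]
r1 m[A→φ3] = [0, 0, 0]
r1 m[A→φ8] = [0, 0, 0]
r2 m[φ0→D] = [2, 2, 4]
r2 m[φ0→A] = [2, 2, 4]
r2 m[φ1→R] = [6, 2, 0]
r2 m[φ1→A] = [3, 0, 2]
r2 m[φ2→H] = [3, 0, 2]
r2 m[φ2→A] = [0, 0, 2]
r2 m[φ3→M] = [4, 2, 2]
r2 m[φ3→A] = [2, 2, 4]
r2 m[φ4→N] = [0, 1, 2]
r2 m[φ4→R] = [0, 1, 3]
r2 m[φ5→Q] = [5, 2, 3]
r2 m[φ5→R] = [2, 3, 3]
r2 m[φ6→N] = [1, 4, 4]
r2 m[φ6→C] = [6, 1, 2]
r2 m[φ7→M] = [5, 0, 0]
r2 m[φ7→R] = [0, 0, 4]
r2 m[φ8→R] = [1, 3, 4]
r2 m[φ8→A] = [3, 4, 1]
r2 m[φ9→D] = [1, 0, 3]
r2 m[φ9→R] = [0, 3, 7]
r2 m[D→φ0] = [1, 0, 3]
r2 m[D→φ9] = [2, 2, 4]
r2 m[H→φ2] = [0, 0, 0]
r2 m[N→φ4] = [1, 4, 4]
r2 m[N→φ6] = [0, 1, 2]
r2 m[M→φ3] = [5, 0, 0]
r2 m[M→φ7] = [4, 2, 2]
r2 m[Q→φ5] = [0, 0, 0]
r2 m[C→φ6] = [0, 0, 0]
r2 m[R→φ1] = [3, 10, 21]
r2 m[R→φ4] = [9, 11, 18]
r2 m[R→φ5] = [7, 9, 18]
r2 m[R→φ7] = [9, 12, 17]
r2 m[R→φ8] = [8, 9, 17]
r2 m[R→φ9] = [9, 9, 14]
r2 m[A→φ0] = [8, 6, 9]
r2 m[A→φ1] = [7, 8, 11]
r2 m[A→φ2] = [10, 8, 11]
r2 m[A→φ3] = [8, 6, 9]
r2 m[A→φ8] = [7, 4, 12]
r3 m[φ0→D] = [10, 8, 10]
r3 m[φ0→A] = [3, 2, 4]
r3 m[φ1→R] = [16, 10, 8]
r3 m[φ1→A] = [12, 11, 9]
r3 m[φ2→H] = [11, 8, 10]
r3 m[φ2→A] = [0, 0, 2]
r3 m[φ3→M] = [13, 8, 9]
r3 m[φ3→A] = [2, 2, 6]
r3 m[φ4→N] = [9, 12, 13]
r3 m[φ4→R] = [1, 5, 4]
r3 m[φ5→Q] = [12, 9, 12]
r3 m[φ5→R] = [2, 3, 3]
r3 m[φ6→N] = [1, 4, 4]
r3 m[φ6→C] = [7, 1, 2]
r3 m[φ7→M] = [17, 9, 12]
r3 m[φ7→R] = [2, 2, 6]
r3 m[φ8→R] = [8, 9, 8]
r3 m[φ8→A] = [11, 12, 9]
r3 m[φ9→D] = [10, 9, 12]
r3 m[φ9→R] = [2, 7, 9]
r3 m[D→φ0] = [1, 0, 3]
r3 m[D→φ9] = [2, 2, 4]
r3 m[H→φ2] = [0, 0, 0]
r3 m[N→φ4] = [1, 4, 4]
r3 m[N→φ6] = [0, 1, 2]
r3 m[M→φ3] = [5, 0, 0]
r3 m[M→φ7] = [4, 2, 2]
r3 m[Q→φ5] = [0, 0, 0]
r3 m[C→φ6] = [0, 0, 0]
r3 m[R→φ1] = [3, 10, 21]
r3 m[R→φ4] = [9, 11, 18]
r3 m[R→φ5] = [7, 9, 18]
r3 m[R→φ7] = [9, 12, 17]
r3 m[R→φ8] = [8, 9, 17]
r3 m[R→φ9] = [9, 9, 14]
r3 m[A→φ0] = [8, 6, 9]
r3 m[A→φ1] = [7, 8, 11]
r3 m[A→φ2] = [10, 8, 11]
r3 m[A→φ3] = [8, 6, 9]
r3 m[A→φ8] = [7, 4, 12]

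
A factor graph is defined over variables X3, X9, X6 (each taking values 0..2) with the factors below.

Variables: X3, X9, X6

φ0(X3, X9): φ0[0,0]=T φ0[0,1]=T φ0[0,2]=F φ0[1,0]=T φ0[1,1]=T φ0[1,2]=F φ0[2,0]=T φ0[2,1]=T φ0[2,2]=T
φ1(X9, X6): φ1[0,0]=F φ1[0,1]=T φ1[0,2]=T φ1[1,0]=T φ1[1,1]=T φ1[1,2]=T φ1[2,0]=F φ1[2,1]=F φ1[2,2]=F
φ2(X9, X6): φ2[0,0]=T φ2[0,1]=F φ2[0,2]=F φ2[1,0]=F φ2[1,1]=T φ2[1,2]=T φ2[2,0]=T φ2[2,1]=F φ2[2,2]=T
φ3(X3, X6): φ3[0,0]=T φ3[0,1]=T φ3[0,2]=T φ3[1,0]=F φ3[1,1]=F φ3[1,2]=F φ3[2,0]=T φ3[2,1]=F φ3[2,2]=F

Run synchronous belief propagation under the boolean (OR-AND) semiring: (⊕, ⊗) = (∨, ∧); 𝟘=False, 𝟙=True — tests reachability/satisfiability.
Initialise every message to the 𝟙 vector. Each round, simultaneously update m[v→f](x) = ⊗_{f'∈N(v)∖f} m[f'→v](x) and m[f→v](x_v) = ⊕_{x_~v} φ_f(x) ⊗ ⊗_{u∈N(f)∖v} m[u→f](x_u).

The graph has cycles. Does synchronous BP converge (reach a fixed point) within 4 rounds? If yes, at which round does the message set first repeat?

init: all messages = 𝟙 over 3 values
r1 m[φ0→X3] = [T, T, T]
r1 m[φ0→X9] = [T, T, T]
r1 m[φ1→X9] = [T, T, F]
r1 m[φ1→X6] = [T, T, T]
r1 m[φ2→X9] = [T, T, T]
r1 m[φ2→X6] = [T, T, T]
r1 m[φ3→X3] = [T, F, T]
r1 m[φ3→X6] = [T, T, T]
r1 m[X3→φ0] = [T, T, T]
r1 m[X3→φ3] = [T, T, T]
r1 m[X9→φ0] = [T, T, T]
r1 m[X9→φ1] = [T, T, T]
r1 m[X9→φ2] = [T, T, T]
r1 m[X6→φ1] = [T, T, T]
r1 m[X6→φ2] = [T, T, T]
r1 m[X6→φ3] = [T, T, T]
r2 m[φ0→X3] = [T, T, T]
r2 m[φ0→X9] = [T, T, T]
r2 m[φ1→X9] = [T, T, F]
r2 m[φ1→X6] = [T, T, T]
r2 m[φ2→X9] = [T, T, T]
r2 m[φ2→X6] = [T, T, T]
r2 m[φ3→X3] = [T, F, T]
r2 m[φ3→X6] = [T, T, T]
r2 m[X3→φ0] = [T, F, T]
r2 m[X3→φ3] = [T, T, T]
r2 m[X9→φ0] = [T, T, F]
r2 m[X9→φ1] = [T, T, T]
r2 m[X9→φ2] = [T, T, F]
r2 m[X6→φ1] = [T, T, T]
r2 m[X6→φ2] = [T, T, T]
r2 m[X6→φ3] = [T, T, T]
r3 m[φ0→X3] = [T, T, T]
r3 m[φ0→X9] = [T, T, T]
r3 m[φ1→X9] = [T, T, F]
r3 m[φ1→X6] = [T, T, T]
r3 m[φ2→X9] = [T, T, T]
r3 m[φ2→X6] = [T, T, T]
r3 m[φ3→X3] = [T, F, T]
r3 m[φ3→X6] = [T, T, T]
r3 m[X3→φ0] = [T, F, T]
r3 m[X3→φ3] = [T, T, T]
r3 m[X9→φ0] = [T, T, F]
r3 m[X9→φ1] = [T, T, T]
r3 m[X9→φ2] = [T, T, F]
r3 m[X6→φ1] = [T, T, T]
r3 m[X6→φ2] = [T, T, T]
r3 m[X6→φ3] = [T, T, T]
fixed point reached at round 3
messages reach a fixed point at round 3

CONVERGED at round 3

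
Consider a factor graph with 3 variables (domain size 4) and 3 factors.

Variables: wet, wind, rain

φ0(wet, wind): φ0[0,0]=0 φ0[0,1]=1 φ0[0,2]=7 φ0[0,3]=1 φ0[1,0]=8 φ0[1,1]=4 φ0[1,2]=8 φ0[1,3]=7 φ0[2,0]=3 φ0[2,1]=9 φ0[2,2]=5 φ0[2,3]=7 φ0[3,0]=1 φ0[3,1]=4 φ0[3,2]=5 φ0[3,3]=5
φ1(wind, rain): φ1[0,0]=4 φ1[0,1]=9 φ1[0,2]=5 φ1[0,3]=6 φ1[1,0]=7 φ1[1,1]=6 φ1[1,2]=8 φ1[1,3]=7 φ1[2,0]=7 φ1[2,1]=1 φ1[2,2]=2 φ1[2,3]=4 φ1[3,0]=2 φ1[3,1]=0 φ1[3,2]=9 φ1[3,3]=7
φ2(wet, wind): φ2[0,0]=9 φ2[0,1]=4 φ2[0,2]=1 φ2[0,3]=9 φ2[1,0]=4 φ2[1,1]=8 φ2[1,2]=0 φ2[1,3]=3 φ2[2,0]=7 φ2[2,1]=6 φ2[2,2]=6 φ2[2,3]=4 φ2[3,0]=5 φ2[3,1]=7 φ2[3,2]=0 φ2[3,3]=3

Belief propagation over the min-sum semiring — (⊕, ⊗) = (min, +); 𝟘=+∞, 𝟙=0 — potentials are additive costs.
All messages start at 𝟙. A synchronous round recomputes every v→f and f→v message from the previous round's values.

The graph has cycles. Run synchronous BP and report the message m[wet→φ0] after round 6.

init: all messages = 𝟙 over 4 values
r1 m[φ0→wet] = [0, 4, 3, 1]
r1 m[φ0→wind] = [0, 1, 5, 1]
r1 m[φ1→wind] = [4, 6, 1, 0]
r1 m[φ1→rain] = [2, 0, 2, 4]
r1 m[φ2→wet] = [1, 0, 4, 0]
r1 m[φ2→wind] = [4, 4, 0, 3]
r1 m[wet→φ0] = [0, 0, 0, 0]
r1 m[wet→φ2] = [0, 0, 0, 0]
r1 m[wind→φ0] = [0, 0, 0, 0]
r1 m[wind→φ1] = [0, 0, 0, 0]
r1 m[wind→φ2] = [0, 0, 0, 0]
r1 m[rain→φ1] = [0, 0, 0, 0]
r2 m[φ0→wet] = [0, 4, 3, 1]
r2 m[φ0→wind] = [0, 1, 5, 1]
r2 m[φ1→wind] = [4, 6, 1, 0]
r2 m[φ1→rain] = [2, 0, 2, 4]
r2 m[φ2→wet] = [1, 0, 4, 0]
r2 m[φ2→wind] = [4, 4, 0, 3]
r2 m[wet→φ0] = [1, 0, 4, 0]
r2 m[wet→φ2] = [0, 4, 3, 1]
r2 m[wind→φ0] = [8, 10, 1, 3]
r2 m[wind→φ1] = [4, 5, 5, 4]
r2 m[wind→φ2] = [4, 7, 6, 1]
r2 m[rain→φ1] = [0, 0, 0, 0]
r3 m[φ0→wet] = [4, 9, 6, 6]
r3 m[φ0→wind] = [1, 2, 5, 2]
r3 m[φ1→wind] = [4, 6, 1, 0]
r3 m[φ1→rain] = [6, 4, 7, 9]
r3 m[φ2→wet] = [7, 4, 5, 4]
r3 m[φ2→wind] = [6, 4, 1, 4]
r3 m[wet→φ0] = [1, 0, 4, 0]
r3 m[wet→φ2] = [0, 4, 3, 1]
r3 m[wind→φ0] = [8, 10, 1, 3]
r3 m[wind→φ1] = [4, 5, 5, 4]
r3 m[wind→φ2] = [4, 7, 6, 1]
r3 m[rain→φ1] = [0, 0, 0, 0]
r4 m[φ0→wet] = [4, 9, 6, 6]
r4 m[φ0→wind] = [1, 2, 5, 2]
r4 m[φ1→wind] = [4, 6, 1, 0]
r4 m[φ1→rain] = [6, 4, 7, 9]
r4 m[φ2→wet] = [7, 4, 5, 4]
r4 m[φ2→wind] = [6, 4, 1, 4]
r4 m[wet→φ0] = [7, 4, 5, 4]
r4 m[wet→φ2] = [4, 9, 6, 6]
r4 m[wind→φ0] = [10, 10, 2, 4]
r4 m[wind→φ1] = [7, 6, 6, 6]
r4 m[wind→φ2] = [5, 8, 6, 2]
r4 m[rain→φ1] = [0, 0, 0, 0]
r5 m[φ0→wet] = [5, 10, 7, 7]
r5 m[φ0→wind] = [5, 8, 9, 8]
r5 m[φ1→wind] = [4, 6, 1, 0]
r5 m[φ1→rain] = [8, 6, 8, 10]
r5 m[φ2→wet] = [7, 5, 6, 5]
r5 m[φ2→wind] = [11, 8, 5, 9]
r5 m[wet→φ0] = [7, 4, 5, 4]
r5 m[wet→φ2] = [4, 9, 6, 6]
r5 m[wind→φ0] = [10, 10, 2, 4]
r5 m[wind→φ1] = [7, 6, 6, 6]
r5 m[wind→φ2] = [5, 8, 6, 2]
r5 m[rain→φ1] = [0, 0, 0, 0]
r6 m[φ0→wet] = [5, 10, 7, 7]
r6 m[φ0→wind] = [5, 8, 9, 8]
r6 m[φ1→wind] = [4, 6, 1, 0]
r6 m[φ1→rain] = [8, 6, 8, 10]
r6 m[φ2→wet] = [7, 5, 6, 5]
r6 m[φ2→wind] = [11, 8, 5, 9]
r6 m[wet→φ0] = [7, 5, 6, 5]
r6 m[wet→φ2] = [5, 10, 7, 7]
r6 m[wind→φ0] = [15, 14, 6, 9]
r6 m[wind→φ1] = [16, 16, 14, 17]
r6 m[wind→φ2] = [9, 14, 10, 8]
r6 m[rain→φ1] = [0, 0, 0, 0]

message @ round 6 = [7, 5, 6, 5]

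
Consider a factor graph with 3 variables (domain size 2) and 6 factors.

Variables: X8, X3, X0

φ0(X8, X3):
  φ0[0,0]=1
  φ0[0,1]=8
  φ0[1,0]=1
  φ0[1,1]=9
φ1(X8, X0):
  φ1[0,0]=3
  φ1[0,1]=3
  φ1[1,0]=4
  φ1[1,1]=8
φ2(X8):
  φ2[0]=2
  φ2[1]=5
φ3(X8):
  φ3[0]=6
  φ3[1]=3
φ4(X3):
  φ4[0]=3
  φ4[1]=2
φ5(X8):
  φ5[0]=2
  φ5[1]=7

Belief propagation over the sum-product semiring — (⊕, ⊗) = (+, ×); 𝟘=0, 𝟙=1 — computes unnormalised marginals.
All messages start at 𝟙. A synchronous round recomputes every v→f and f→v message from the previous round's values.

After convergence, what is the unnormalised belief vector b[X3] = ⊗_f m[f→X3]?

init: all messages = 𝟙 over 2 values
r1 m[φ0→X8] = [9, 10]
r1 m[φ0→X3] = [2, 17]
r1 m[φ1→X8] = [6, 12]
r1 m[φ1→X0] = [7, 11]
r1 m[φ2→X8] = [2, 5]
r1 m[φ3→X8] = [6, 3]
r1 m[φ4→X3] = [3, 2]
r1 m[φ5→X8] = [2, 7]
r1 m[X8→φ0] = [1, 1]
r1 m[X8→φ1] = [1, 1]
r1 m[X8→φ2] = [1, 1]
r1 m[X8→φ3] = [1, 1]
r1 m[X8→φ5] = [1, 1]
r1 m[X3→φ0] = [1, 1]
r1 m[X3→φ4] = [1, 1]
r1 m[X0→φ1] = [1, 1]
r2 m[φ0→X8] = [9, 10]
r2 m[φ0→X3] = [2, 17]
r2 m[φ1→X8] = [6, 12]
r2 m[φ1→X0] = [7, 11]
r2 m[φ2→X8] = [2, 5]
r2 m[φ3→X8] = [6, 3]
r2 m[φ4→X3] = [3, 2]
r2 m[φ5→X8] = [2, 7]
r2 m[X8→φ0] = [144, 1260]
r2 m[X8→φ1] = [216, 1050]
r2 m[X8→φ2] = [648, 2520]
r2 m[X8→φ3] = [216, 4200]
r2 m[X8→φ5] = [648, 1800]
r2 m[X3→φ0] = [3, 2]
r2 m[X3→φ4] = [2, 17]
r2 m[X0→φ1] = [1, 1]
r3 m[φ0→X8] = [19, 21]
r3 m[φ0→X3] = [1404, 12492]
r3 m[φ1→X8] = [6, 12]
r3 m[φ1→X0] = [4848, 9048]
r3 m[φ2→X8] = [2, 5]
r3 m[φ3→X8] = [6, 3]
r3 m[φ4→X3] = [3, 2]
r3 m[φ5→X8] = [2, 7]
r3 m[X8→φ0] = [144, 1260]
r3 m[X8→φ1] = [216, 1050]
r3 m[X8→φ2] = [648, 2520]
r3 m[X8→φ3] = [216, 4200]
r3 m[X8→φ5] = [648, 1800]
r3 m[X3→φ0] = [3, 2]
r3 m[X3→φ4] = [2, 17]
r3 m[X0→φ1] = [1, 1]
r4 m[φ0→X8] = [19, 21]
r4 m[φ0→X3] = [1404, 12492]
r4 m[φ1→X8] = [6, 12]
r4 m[φ1→X0] = [4848, 9048]
r4 m[φ2→X8] = [2, 5]
r4 m[φ3→X8] = [6, 3]
r4 m[φ4→X3] = [3, 2]
r4 m[φ5→X8] = [2, 7]
r4 m[X8→φ0] = [144, 1260]
r4 m[X8→φ1] = [456, 2205]
r4 m[X8→φ2] = [1368, 5292]
r4 m[X8→φ3] = [456, 8820]
r4 m[X8→φ5] = [1368, 3780]
r4 m[X3→φ0] = [3, 2]
r4 m[X3→φ4] = [1404, 12492]
r4 m[X0→φ1] = [1, 1]
r5 m[φ0→X8] = [19, 21]
r5 m[φ0→X3] = [1404, 12492]
r5 m[φ1→X8] = [6, 12]
r5 m[φ1→X0] = [10188, 19008]
r5 m[φ2→X8] = [2, 5]
r5 m[φ3→X8] = [6, 3]
r5 m[φ4→X3] = [3, 2]
r5 m[φ5→X8] = [2, 7]
r5 m[X8→φ0] = [144, 1260]
r5 m[X8→φ1] = [456, 2205]
r5 m[X8→φ2] = [1368, 5292]
r5 m[X8→φ3] = [456, 8820]
r5 m[X8→φ5] = [1368, 3780]
r5 m[X3→φ0] = [3, 2]
r5 m[X3→φ4] = [1404, 12492]
r5 m[X0→φ1] = [1, 1]
r6 m[φ0→X8] = [19, 21]
r6 m[φ0→X3] = [1404, 12492]
r6 m[φ1→X8] = [6, 12]
r6 m[φ1→X0] = [10188, 19008]
r6 m[φ2→X8] = [2, 5]
r6 m[φ3→X8] = [6, 3]
r6 m[φ4→X3] = [3, 2]
r6 m[φ5→X8] = [2, 7]
r6 m[X8→φ0] = [144, 1260]
r6 m[X8→φ1] = [456, 2205]
r6 m[X8→φ2] = [1368, 5292]
r6 m[X8→φ3] = [456, 8820]
r6 m[X8→φ5] = [1368, 3780]
r6 m[X3→φ0] = [3, 2]
r6 m[X3→φ4] = [1404, 12492]
r6 m[X0→φ1] = [1, 1]
fixed point reached at round 6
b[X3] = ⊗ incoming = [4212, 24984]

b[X3] = [4212, 24984]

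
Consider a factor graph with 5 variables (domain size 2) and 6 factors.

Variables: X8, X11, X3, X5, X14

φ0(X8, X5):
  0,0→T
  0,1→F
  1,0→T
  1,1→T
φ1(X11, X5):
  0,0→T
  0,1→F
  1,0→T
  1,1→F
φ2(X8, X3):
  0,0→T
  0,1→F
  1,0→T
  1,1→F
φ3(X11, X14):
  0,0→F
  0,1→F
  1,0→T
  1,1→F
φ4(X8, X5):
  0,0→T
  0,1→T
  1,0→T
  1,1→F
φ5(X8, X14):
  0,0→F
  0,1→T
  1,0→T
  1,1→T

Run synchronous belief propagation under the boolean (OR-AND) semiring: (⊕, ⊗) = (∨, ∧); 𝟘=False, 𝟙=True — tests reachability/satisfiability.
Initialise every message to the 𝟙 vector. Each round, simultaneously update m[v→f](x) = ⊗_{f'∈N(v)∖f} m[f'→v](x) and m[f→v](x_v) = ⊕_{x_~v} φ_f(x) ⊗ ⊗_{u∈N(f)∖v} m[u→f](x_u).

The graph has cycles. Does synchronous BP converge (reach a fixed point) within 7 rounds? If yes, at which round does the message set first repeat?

init: all messages = 𝟙 over 2 values
r1 m[φ0→X8] = [T, T]
r1 m[φ0→X5] = [T, T]
r1 m[φ1→X11] = [T, T]
r1 m[φ1→X5] = [T, F]
r1 m[φ2→X8] = [T, T]
r1 m[φ2→X3] = [T, F]
r1 m[φ3→X11] = [F, T]
r1 m[φ3→X14] = [T, F]
r1 m[φ4→X8] = [T, T]
r1 m[φ4→X5] = [T, T]
r1 m[φ5→X8] = [T, T]
r1 m[φ5→X14] = [T, T]
r1 m[X8→φ0] = [T, T]
r1 m[X8→φ2] = [T, T]
r1 m[X8→φ4] = [T, T]
r1 m[X8→φ5] = [T, T]
r1 m[X11→φ1] = [T, T]
r1 m[X11→φ3] = [T, T]
r1 m[X3→φ2] = [T, T]
r1 m[X5→φ0] = [T, T]
r1 m[X5→φ1] = [T, T]
r1 m[X5→φ4] = [T, T]
r1 m[X14→φ3] = [T, T]
r1 m[X14→φ5] = [T, T]
r2 m[φ0→X8] = [T, T]
r2 m[φ0→X5] = [T, T]
r2 m[φ1→X11] = [T, T]
r2 m[φ1→X5] = [T, F]
r2 m[φ2→X8] = [T, T]
r2 m[φ2→X3] = [T, F]
r2 m[φ3→X11] = [F, T]
r2 m[φ3→X14] = [T, F]
r2 m[φ4→X8] = [T, T]
r2 m[φ4→X5] = [T, T]
r2 m[φ5→X8] = [T, T]
r2 m[φ5→X14] = [T, T]
r2 m[X8→φ0] = [T, T]
r2 m[X8→φ2] = [T, T]
r2 m[X8→φ4] = [T, T]
r2 m[X8→φ5] = [T, T]
r2 m[X11→φ1] = [F, T]
r2 m[X11→φ3] = [T, T]
r2 m[X3→φ2] = [T, T]
r2 m[X5→φ0] = [T, F]
r2 m[X5→φ1] = [T, T]
r2 m[X5→φ4] = [T, F]
r2 m[X14→φ3] = [T, T]
r2 m[X14→φ5] = [T, F]
r3 m[φ0→X8] = [T, T]
r3 m[φ0→X5] = [T, T]
r3 m[φ1→X11] = [T, T]
r3 m[φ1→X5] = [T, F]
r3 m[φ2→X8] = [T, T]
r3 m[φ2→X3] = [T, F]
r3 m[φ3→X11] = [F, T]
r3 m[φ3→X14] = [T, F]
r3 m[φ4→X8] = [T, T]
r3 m[φ4→X5] = [T, T]
r3 m[φ5→X8] = [F, T]
r3 m[φ5→X14] = [T, T]
r3 m[X8→φ0] = [T, T]
r3 m[X8→φ2] = [T, T]
r3 m[X8→φ4] = [T, T]
r3 m[X8→φ5] = [T, T]
r3 m[X11→φ1] = [F, T]
r3 m[X11→φ3] = [T, T]
r3 m[X3→φ2] = [T, T]
r3 m[X5→φ0] = [T, F]
r3 m[X5→φ1] = [T, T]
r3 m[X5→φ4] = [T, F]
r3 m[X14→φ3] = [T, T]
r3 m[X14→φ5] = [T, F]
r4 m[φ0→X8] = [T, T]
r4 m[φ0→X5] = [T, T]
r4 m[φ1→X11] = [T, T]
r4 m[φ1→X5] = [T, F]
r4 m[φ2→X8] = [T, T]
r4 m[φ2→X3] = [T, F]
r4 m[φ3→X11] = [F, T]
r4 m[φ3→X14] = [T, F]
r4 m[φ4→X8] = [T, T]
r4 m[φ4→X5] = [T, T]
r4 m[φ5→X8] = [F, T]
r4 m[φ5→X14] = [T, T]
r4 m[X8→φ0] = [F, T]
r4 m[X8→φ2] = [F, T]
r4 m[X8→φ4] = [F, T]
r4 m[X8→φ5] = [T, T]
r4 m[X11→φ1] = [F, T]
r4 m[X11→φ3] = [T, T]
r4 m[X3→φ2] = [T, T]
r4 m[X5→φ0] = [T, F]
r4 m[X5→φ1] = [T, T]
r4 m[X5→φ4] = [T, F]
r4 m[X14→φ3] = [T, T]
r4 m[X14→φ5] = [T, F]
r5 m[φ0→X8] = [T, T]
r5 m[φ0→X5] = [T, T]
r5 m[φ1→X11] = [T, T]
r5 m[φ1→X5] = [T, F]
r5 m[φ2→X8] = [T, T]
r5 m[φ2→X3] = [T, F]
r5 m[φ3→X11] = [F, T]
r5 m[φ3→X14] = [T, F]
r5 m[φ4→X8] = [T, T]
r5 m[φ4→X5] = [T, F]
r5 m[φ5→X8] = [F, T]
r5 m[φ5→X14] = [T, T]
r5 m[X8→φ0] = [F, T]
r5 m[X8→φ2] = [F, T]
r5 m[X8→φ4] = [F, T]
r5 m[X8→φ5] = [T, T]
r5 m[X11→φ1] = [F, T]
r5 m[X11→φ3] = [T, T]
r5 m[X3→φ2] = [T, T]
r5 m[X5→φ0] = [T, F]
r5 m[X5→φ1] = [T, T]
r5 m[X5→φ4] = [T, F]
r5 m[X14→φ3] = [T, T]
r5 m[X14→φ5] = [T, F]
r6 m[φ0→X8] = [T, T]
r6 m[φ0→X5] = [T, T]
r6 m[φ1→X11] = [T, T]
r6 m[φ1→X5] = [T, F]
r6 m[φ2→X8] = [T, T]
r6 m[φ2→X3] = [T, F]
r6 m[φ3→X11] = [F, T]
r6 m[φ3→X14] = [T, F]
r6 m[φ4→X8] = [T, T]
r6 m[φ4→X5] = [T, F]
r6 m[φ5→X8] = [F, T]
r6 m[φ5→X14] = [T, T]
r6 m[X8→φ0] = [F, T]
r6 m[X8→φ2] = [F, T]
r6 m[X8→φ4] = [F, T]
r6 m[X8→φ5] = [T, T]
r6 m[X11→φ1] = [F, T]
r6 m[X11→φ3] = [T, T]
r6 m[X3→φ2] = [T, T]
r6 m[X5→φ0] = [T, F]
r6 m[X5→φ1] = [T, F]
r6 m[X5→φ4] = [T, F]
r6 m[X14→φ3] = [T, T]
r6 m[X14→φ5] = [T, F]
r7 m[φ0→X8] = [T, T]
r7 m[φ0→X5] = [T, T]
r7 m[φ1→X11] = [T, T]
r7 m[φ1→X5] = [T, F]
r7 m[φ2→X8] = [T, T]
r7 m[φ2→X3] = [T, F]
r7 m[φ3→X11] = [F, T]
r7 m[φ3→X14] = [T, F]
r7 m[φ4→X8] = [T, T]
r7 m[φ4→X5] = [T, F]
r7 m[φ5→X8] = [F, T]
r7 m[φ5→X14] = [T, T]
r7 m[X8→φ0] = [F, T]
r7 m[X8→φ2] = [F, T]
r7 m[X8→φ4] = [F, T]
r7 m[X8→φ5] = [T, T]
r7 m[X11→φ1] = [F, T]
r7 m[X11→φ3] = [T, T]
r7 m[X3→φ2] = [T, T]
r7 m[X5→φ0] = [T, F]
r7 m[X5→φ1] = [T, F]
r7 m[X5→φ4] = [T, F]
r7 m[X14→φ3] = [T, T]
r7 m[X14→φ5] = [T, F]
fixed point reached at round 7
messages reach a fixed point at round 7

CONVERGED at round 7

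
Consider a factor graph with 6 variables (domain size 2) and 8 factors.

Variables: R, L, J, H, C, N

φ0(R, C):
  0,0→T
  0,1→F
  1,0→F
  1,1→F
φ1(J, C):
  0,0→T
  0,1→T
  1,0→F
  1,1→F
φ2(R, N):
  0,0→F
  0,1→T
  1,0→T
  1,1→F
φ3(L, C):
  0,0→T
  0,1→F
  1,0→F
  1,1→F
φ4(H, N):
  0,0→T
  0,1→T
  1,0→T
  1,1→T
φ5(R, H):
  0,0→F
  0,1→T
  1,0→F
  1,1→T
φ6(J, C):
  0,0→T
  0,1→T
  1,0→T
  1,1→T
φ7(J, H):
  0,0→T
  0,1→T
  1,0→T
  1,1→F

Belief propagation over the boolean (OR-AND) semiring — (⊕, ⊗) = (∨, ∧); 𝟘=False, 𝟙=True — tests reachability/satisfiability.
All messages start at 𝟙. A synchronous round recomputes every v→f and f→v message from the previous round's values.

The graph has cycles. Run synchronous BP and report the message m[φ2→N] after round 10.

message @ round 10 = [F, T]

init: all messages = 𝟙 over 2 values
r1 m[φ0→R] = [T, F]
r1 m[φ0→C] = [T, F]
r1 m[φ1→J] = [T, F]
r1 m[φ1→C] = [T, T]
r1 m[φ2→R] = [T, T]
r1 m[φ2→N] = [T, T]
r1 m[φ3→L] = [T, F]
r1 m[φ3→C] = [T, F]
r1 m[φ4→H] = [T, T]
r1 m[φ4→N] = [T, T]
r1 m[φ5→R] = [T, T]
r1 m[φ5→H] = [F, T]
r1 m[φ6→J] = [T, T]
r1 m[φ6→C] = [T, T]
r1 m[φ7→J] = [T, T]
r1 m[φ7→H] = [T, T]
r1 m[R→φ0] = [T, T]
r1 m[R→φ2] = [T, T]
r1 m[R→φ5] = [T, T]
r1 m[L→φ3] = [T, T]
r1 m[J→φ1] = [T, T]
r1 m[J→φ6] = [T, T]
r1 m[J→φ7] = [T, T]
r1 m[H→φ4] = [T, T]
r1 m[H→φ5] = [T, T]
r1 m[H→φ7] = [T, T]
r1 m[C→φ0] = [T, T]
r1 m[C→φ1] = [T, T]
r1 m[C→φ3] = [T, T]
r1 m[C→φ6] = [T, T]
r1 m[N→φ2] = [T, T]
r1 m[N→φ4] = [T, T]
r2 m[φ0→R] = [T, F]
r2 m[φ0→C] = [T, F]
r2 m[φ1→J] = [T, F]
r2 m[φ1→C] = [T, T]
r2 m[φ2→R] = [T, T]
r2 m[φ2→N] = [T, T]
r2 m[φ3→L] = [T, F]
r2 m[φ3→C] = [T, F]
r2 m[φ4→H] = [T, T]
r2 m[φ4→N] = [T, T]
r2 m[φ5→R] = [T, T]
r2 m[φ5→H] = [F, T]
r2 m[φ6→J] = [T, T]
r2 m[φ6→C] = [T, T]
r2 m[φ7→J] = [T, T]
r2 m[φ7→H] = [T, T]
r2 m[R→φ0] = [T, T]
r2 m[R→φ2] = [T, F]
r2 m[R→φ5] = [T, F]
r2 m[L→φ3] = [T, T]
r2 m[J→φ1] = [T, T]
r2 m[J→φ6] = [T, F]
r2 m[J→φ7] = [T, F]
r2 m[H→φ4] = [F, T]
r2 m[H→φ5] = [T, T]
r2 m[H→φ7] = [F, T]
r2 m[C→φ0] = [T, F]
r2 m[C→φ1] = [T, F]
r2 m[C→φ3] = [T, F]
r2 m[C→φ6] = [T, F]
r2 m[N→φ2] = [T, T]
r2 m[N→φ4] = [T, T]
r3 m[φ0→R] = [T, F]
r3 m[φ0→C] = [T, F]
r3 m[φ1→J] = [T, F]
r3 m[φ1→C] = [T, T]
r3 m[φ2→R] = [T, T]
r3 m[φ2→N] = [F, T]
r3 m[φ3→L] = [T, F]
r3 m[φ3→C] = [T, F]
r3 m[φ4→H] = [T, T]
r3 m[φ4→N] = [T, T]
r3 m[φ5→R] = [T, T]
r3 m[φ5→H] = [F, T]
r3 m[φ6→J] = [T, T]
r3 m[φ6→C] = [T, T]
r3 m[φ7→J] = [T, F]
r3 m[φ7→H] = [T, T]
r3 m[R→φ0] = [T, T]
r3 m[R→φ2] = [T, F]
r3 m[R→φ5] = [T, F]
r3 m[L→φ3] = [T, T]
r3 m[J→φ1] = [T, T]
r3 m[J→φ6] = [T, F]
r3 m[J→φ7] = [T, F]
r3 m[H→φ4] = [F, T]
r3 m[H→φ5] = [T, T]
r3 m[H→φ7] = [F, T]
r3 m[C→φ0] = [T, F]
r3 m[C→φ1] = [T, F]
r3 m[C→φ3] = [T, F]
r3 m[C→φ6] = [T, F]
r3 m[N→φ2] = [T, T]
r3 m[N→φ4] = [T, T]
r4 m[φ0→R] = [T, F]
r4 m[φ0→C] = [T, F]
r4 m[φ1→J] = [T, F]
r4 m[φ1→C] = [T, T]
r4 m[φ2→R] = [T, T]
r4 m[φ2→N] = [F, T]
r4 m[φ3→L] = [T, F]
r4 m[φ3→C] = [T, F]
r4 m[φ4→H] = [T, T]
r4 m[φ4→N] = [T, T]
r4 m[φ5→R] = [T, T]
r4 m[φ5→H] = [F, T]
r4 m[φ6→J] = [T, T]
r4 m[φ6→C] = [T, T]
r4 m[φ7→J] = [T, F]
r4 m[φ7→H] = [T, T]
r4 m[R→φ0] = [T, T]
r4 m[R→φ2] = [T, F]
r4 m[R→φ5] = [T, F]
r4 m[L→φ3] = [T, T]
r4 m[J→φ1] = [T, F]
r4 m[J→φ6] = [T, F]
r4 m[J→φ7] = [T, F]
r4 m[H→φ4] = [F, T]
r4 m[H→φ5] = [T, T]
r4 m[H→φ7] = [F, T]
r4 m[C→φ0] = [T, F]
r4 m[C→φ1] = [T, F]
r4 m[C→φ3] = [T, F]
r4 m[C→φ6] = [T, F]
r4 m[N→φ2] = [T, T]
r4 m[N→φ4] = [F, T]
r5 m[φ0→R] = [T, F]
r5 m[φ0→C] = [T, F]
r5 m[φ1→J] = [T, F]
r5 m[φ1→C] = [T, T]
r5 m[φ2→R] = [T, T]
r5 m[φ2→N] = [F, T]
r5 m[φ3→L] = [T, F]
r5 m[φ3→C] = [T, F]
r5 m[φ4→H] = [T, T]
r5 m[φ4→N] = [T, T]
r5 m[φ5→R] = [T, T]
r5 m[φ5→H] = [F, T]
r5 m[φ6→J] = [T, T]
r5 m[φ6→C] = [T, T]
r5 m[φ7→J] = [T, F]
r5 m[φ7→H] = [T, T]
r5 m[R→φ0] = [T, T]
r5 m[R→φ2] = [T, F]
r5 m[R→φ5] = [T, F]
r5 m[L→φ3] = [T, T]
r5 m[J→φ1] = [T, F]
r5 m[J→φ6] = [T, F]
r5 m[J→φ7] = [T, F]
r5 m[H→φ4] = [F, T]
r5 m[H→φ5] = [T, T]
r5 m[H→φ7] = [F, T]
r5 m[C→φ0] = [T, F]
r5 m[C→φ1] = [T, F]
r5 m[C→φ3] = [T, F]
r5 m[C→φ6] = [T, F]
r5 m[N→φ2] = [T, T]
r5 m[N→φ4] = [F, T]
r6 m[φ0→R] = [T, F]
r6 m[φ0→C] = [T, F]
r6 m[φ1→J] = [T, F]
r6 m[φ1→C] = [T, T]
r6 m[φ2→R] = [T, T]
r6 m[φ2→N] = [F, T]
r6 m[φ3→L] = [T, F]
r6 m[φ3→C] = [T, F]
r6 m[φ4→H] = [T, T]
r6 m[φ4→N] = [T, T]
r6 m[φ5→R] = [T, T]
r6 m[φ5→H] = [F, T]
r6 m[φ6→J] = [T, T]
r6 m[φ6→C] = [T, T]
r6 m[φ7→J] = [T, F]
r6 m[φ7→H] = [T, T]
r6 m[R→φ0] = [T, T]
r6 m[R→φ2] = [T, F]
r6 m[R→φ5] = [T, F]
r6 m[L→φ3] = [T, T]
r6 m[J→φ1] = [T, F]
r6 m[J→φ6] = [T, F]
r6 m[J→φ7] = [T, F]
r6 m[H→φ4] = [F, T]
r6 m[H→φ5] = [T, T]
r6 m[H→φ7] = [F, T]
r6 m[C→φ0] = [T, F]
r6 m[C→φ1] = [T, F]
r6 m[C→φ3] = [T, F]
r6 m[C→φ6] = [T, F]
r6 m[N→φ2] = [T, T]
r6 m[N→φ4] = [F, T]
r7 m[φ0→R] = [T, F]
r7 m[φ0→C] = [T, F]
r7 m[φ1→J] = [T, F]
r7 m[φ1→C] = [T, T]
r7 m[φ2→R] = [T, T]
r7 m[φ2→N] = [F, T]
r7 m[φ3→L] = [T, F]
r7 m[φ3→C] = [T, F]
r7 m[φ4→H] = [T, T]
r7 m[φ4→N] = [T, T]
r7 m[φ5→R] = [T, T]
r7 m[φ5→H] = [F, T]
r7 m[φ6→J] = [T, T]
r7 m[φ6→C] = [T, T]
r7 m[φ7→J] = [T, F]
r7 m[φ7→H] = [T, T]
r7 m[R→φ0] = [T, T]
r7 m[R→φ2] = [T, F]
r7 m[R→φ5] = [T, F]
r7 m[L→φ3] = [T, T]
r7 m[J→φ1] = [T, F]
r7 m[J→φ6] = [T, F]
r7 m[J→φ7] = [T, F]
r7 m[H→φ4] = [F, T]
r7 m[H→φ5] = [T, T]
r7 m[H→φ7] = [F, T]
r7 m[C→φ0] = [T, F]
r7 m[C→φ1] = [T, F]
r7 m[C→φ3] = [T, F]
r7 m[C→φ6] = [T, F]
r7 m[N→φ2] = [T, T]
r7 m[N→φ4] = [F, T]
r8 m[φ0→R] = [T, F]
r8 m[φ0→C] = [T, F]
r8 m[φ1→J] = [T, F]
r8 m[φ1→C] = [T, T]
r8 m[φ2→R] = [T, T]
r8 m[φ2→N] = [F, T]
r8 m[φ3→L] = [T, F]
r8 m[φ3→C] = [T, F]
r8 m[φ4→H] = [T, T]
r8 m[φ4→N] = [T, T]
r8 m[φ5→R] = [T, T]
r8 m[φ5→H] = [F, T]
r8 m[φ6→J] = [T, T]
r8 m[φ6→C] = [T, T]
r8 m[φ7→J] = [T, F]
r8 m[φ7→H] = [T, T]
r8 m[R→φ0] = [T, T]
r8 m[R→φ2] = [T, F]
r8 m[R→φ5] = [T, F]
r8 m[L→φ3] = [T, T]
r8 m[J→φ1] = [T, F]
r8 m[J→φ6] = [T, F]
r8 m[J→φ7] = [T, F]
r8 m[H→φ4] = [F, T]
r8 m[H→φ5] = [T, T]
r8 m[H→φ7] = [F, T]
r8 m[C→φ0] = [T, F]
r8 m[C→φ1] = [T, F]
r8 m[C→φ3] = [T, F]
r8 m[C→φ6] = [T, F]
r8 m[N→φ2] = [T, T]
r8 m[N→φ4] = [F, T]
r9 m[φ0→R] = [T, F]
r9 m[φ0→C] = [T, F]
r9 m[φ1→J] = [T, F]
r9 m[φ1→C] = [T, T]
r9 m[φ2→R] = [T, T]
r9 m[φ2→N] = [F, T]
r9 m[φ3→L] = [T, F]
r9 m[φ3→C] = [T, F]
r9 m[φ4→H] = [T, T]
r9 m[φ4→N] = [T, T]
r9 m[φ5→R] = [T, T]
r9 m[φ5→H] = [F, T]
r9 m[φ6→J] = [T, T]
r9 m[φ6→C] = [T, T]
r9 m[φ7→J] = [T, F]
r9 m[φ7→H] = [T, T]
r9 m[R→φ0] = [T, T]
r9 m[R→φ2] = [T, F]
r9 m[R→φ5] = [T, F]
r9 m[L→φ3] = [T, T]
r9 m[J→φ1] = [T, F]
r9 m[J→φ6] = [T, F]
r9 m[J→φ7] = [T, F]
r9 m[H→φ4] = [F, T]
r9 m[H→φ5] = [T, T]
r9 m[H→φ7] = [F, T]
r9 m[C→φ0] = [T, F]
r9 m[C→φ1] = [T, F]
r9 m[C→φ3] = [T, F]
r9 m[C→φ6] = [T, F]
r9 m[N→φ2] = [T, T]
r9 m[N→φ4] = [F, T]
r10 m[φ0→R] = [T, F]
r10 m[φ0→C] = [T, F]
r10 m[φ1→J] = [T, F]
r10 m[φ1→C] = [T, T]
r10 m[φ2→R] = [T, T]
r10 m[φ2→N] = [F, T]
r10 m[φ3→L] = [T, F]
r10 m[φ3→C] = [T, F]
r10 m[φ4→H] = [T, T]
r10 m[φ4→N] = [T, T]
r10 m[φ5→R] = [T, T]
r10 m[φ5→H] = [F, T]
r10 m[φ6→J] = [T, T]
r10 m[φ6→C] = [T, T]
r10 m[φ7→J] = [T, F]
r10 m[φ7→H] = [T, T]
r10 m[R→φ0] = [T, T]
r10 m[R→φ2] = [T, F]
r10 m[R→φ5] = [T, F]
r10 m[L→φ3] = [T, T]
r10 m[J→φ1] = [T, F]
r10 m[J→φ6] = [T, F]
r10 m[J→φ7] = [T, F]
r10 m[H→φ4] = [F, T]
r10 m[H→φ5] = [T, T]
r10 m[H→φ7] = [F, T]
r10 m[C→φ0] = [T, F]
r10 m[C→φ1] = [T, F]
r10 m[C→φ3] = [T, F]
r10 m[C→φ6] = [T, F]
r10 m[N→φ2] = [T, T]
r10 m[N→φ4] = [F, T]
fixed point reached at round 5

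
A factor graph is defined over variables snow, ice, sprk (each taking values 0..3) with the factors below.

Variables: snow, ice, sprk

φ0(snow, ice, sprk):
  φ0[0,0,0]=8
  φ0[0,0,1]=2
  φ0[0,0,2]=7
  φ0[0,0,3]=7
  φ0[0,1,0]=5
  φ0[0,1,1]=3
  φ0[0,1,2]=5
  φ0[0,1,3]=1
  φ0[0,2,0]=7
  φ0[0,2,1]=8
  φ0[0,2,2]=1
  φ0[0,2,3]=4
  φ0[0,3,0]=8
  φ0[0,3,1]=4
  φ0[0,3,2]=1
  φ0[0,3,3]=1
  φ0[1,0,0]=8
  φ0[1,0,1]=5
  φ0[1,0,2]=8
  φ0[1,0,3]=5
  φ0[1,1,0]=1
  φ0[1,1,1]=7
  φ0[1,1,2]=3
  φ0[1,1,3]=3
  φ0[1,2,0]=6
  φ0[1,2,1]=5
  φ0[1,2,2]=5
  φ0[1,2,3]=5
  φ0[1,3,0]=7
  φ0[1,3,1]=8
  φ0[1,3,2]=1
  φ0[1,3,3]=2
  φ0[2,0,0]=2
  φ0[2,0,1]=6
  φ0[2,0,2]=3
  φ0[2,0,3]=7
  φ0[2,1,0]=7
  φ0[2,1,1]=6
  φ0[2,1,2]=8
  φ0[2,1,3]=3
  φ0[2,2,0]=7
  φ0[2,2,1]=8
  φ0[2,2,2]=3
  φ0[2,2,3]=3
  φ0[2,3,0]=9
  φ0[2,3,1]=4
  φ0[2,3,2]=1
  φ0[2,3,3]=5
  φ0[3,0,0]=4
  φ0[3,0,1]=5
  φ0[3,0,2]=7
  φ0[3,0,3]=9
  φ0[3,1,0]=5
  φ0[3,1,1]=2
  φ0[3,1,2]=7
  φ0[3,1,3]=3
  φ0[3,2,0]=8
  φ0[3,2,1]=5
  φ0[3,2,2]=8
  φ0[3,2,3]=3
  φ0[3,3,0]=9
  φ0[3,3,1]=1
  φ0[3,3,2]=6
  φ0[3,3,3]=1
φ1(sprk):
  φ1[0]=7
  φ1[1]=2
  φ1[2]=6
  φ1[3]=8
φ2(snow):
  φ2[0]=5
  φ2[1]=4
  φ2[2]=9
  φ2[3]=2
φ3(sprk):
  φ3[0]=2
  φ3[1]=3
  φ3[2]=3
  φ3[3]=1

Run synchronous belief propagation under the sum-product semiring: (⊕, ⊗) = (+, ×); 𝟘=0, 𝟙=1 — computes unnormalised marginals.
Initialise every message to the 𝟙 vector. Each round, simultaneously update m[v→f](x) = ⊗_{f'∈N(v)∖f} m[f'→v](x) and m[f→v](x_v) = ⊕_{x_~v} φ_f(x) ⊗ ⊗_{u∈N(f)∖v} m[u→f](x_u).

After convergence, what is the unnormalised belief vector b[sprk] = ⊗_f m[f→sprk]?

init: all messages = 𝟙 over 4 values
r1 m[φ0→snow] = [72, 79, 82, 83]
r1 m[φ0→ice] = [93, 69, 86, 68]
r1 m[φ0→sprk] = [101, 79, 74, 62]
r1 m[φ1→sprk] = [7, 2, 6, 8]
r1 m[φ2→snow] = [5, 4, 9, 2]
r1 m[φ3→sprk] = [2, 3, 3, 1]
r1 m[snow→φ0] = [1, 1, 1, 1]
r1 m[snow→φ2] = [1, 1, 1, 1]
r1 m[ice→φ0] = [1, 1, 1, 1]
r1 m[sprk→φ0] = [1, 1, 1, 1]
r1 m[sprk→φ1] = [1, 1, 1, 1]
r1 m[sprk→φ3] = [1, 1, 1, 1]
r2 m[φ0→snow] = [72, 79, 82, 83]
r2 m[φ0→ice] = [93, 69, 86, 68]
r2 m[φ0→sprk] = [101, 79, 74, 62]
r2 m[φ1→sprk] = [7, 2, 6, 8]
r2 m[φ2→snow] = [5, 4, 9, 2]
r2 m[φ3→sprk] = [2, 3, 3, 1]
r2 m[snow→φ0] = [5, 4, 9, 2]
r2 m[snow→φ2] = [72, 79, 82, 83]
r2 m[ice→φ0] = [1, 1, 1, 1]
r2 m[sprk→φ0] = [14, 6, 18, 8]
r2 m[sprk→φ1] = [202, 237, 222, 62]
r2 m[sprk→φ3] = [707, 158, 444, 496]
r3 m[φ0→snow] = [850, 884, 908, 1074]
r3 m[φ0→ice] = [4968, 4648, 4592, 3898]
r3 m[φ0→sprk] = [505, 427, 329, 319]
r3 m[φ1→sprk] = [7, 2, 6, 8]
r3 m[φ2→snow] = [5, 4, 9, 2]
r3 m[φ3→sprk] = [2, 3, 3, 1]
r3 m[snow→φ0] = [5, 4, 9, 2]
r3 m[snow→φ2] = [72, 79, 82, 83]
r3 m[ice→φ0] = [1, 1, 1, 1]
r3 m[sprk→φ0] = [14, 6, 18, 8]
r3 m[sprk→φ1] = [202, 237, 222, 62]
r3 m[sprk→φ3] = [707, 158, 444, 496]
r4 m[φ0→snow] = [850, 884, 908, 1074]
r4 m[φ0→ice] = [4968, 4648, 4592, 3898]
r4 m[φ0→sprk] = [505, 427, 329, 319]
r4 m[φ1→sprk] = [7, 2, 6, 8]
r4 m[φ2→snow] = [5, 4, 9, 2]
r4 m[φ3→sprk] = [2, 3, 3, 1]
r4 m[snow→φ0] = [5, 4, 9, 2]
r4 m[snow→φ2] = [850, 884, 908, 1074]
r4 m[ice→φ0] = [1, 1, 1, 1]
r4 m[sprk→φ0] = [14, 6, 18, 8]
r4 m[sprk→φ1] = [1010, 1281, 987, 319]
r4 m[sprk→φ3] = [3535, 854, 1974, 2552]
r5 m[φ0→snow] = [850, 884, 908, 1074]
r5 m[φ0→ice] = [4968, 4648, 4592, 3898]
r5 m[φ0→sprk] = [505, 427, 329, 319]
r5 m[φ1→sprk] = [7, 2, 6, 8]
r5 m[φ2→snow] = [5, 4, 9, 2]
r5 m[φ3→sprk] = [2, 3, 3, 1]
r5 m[snow→φ0] = [5, 4, 9, 2]
r5 m[snow→φ2] = [850, 884, 908, 1074]
r5 m[ice→φ0] = [1, 1, 1, 1]
r5 m[sprk→φ0] = [14, 6, 18, 8]
r5 m[sprk→φ1] = [1010, 1281, 987, 319]
r5 m[sprk→φ3] = [3535, 854, 1974, 2552]
fixed point reached at round 5
b[sprk] = ⊗ incoming = [7070, 2562, 5922, 2552]

b[sprk] = [7070, 2562, 5922, 2552]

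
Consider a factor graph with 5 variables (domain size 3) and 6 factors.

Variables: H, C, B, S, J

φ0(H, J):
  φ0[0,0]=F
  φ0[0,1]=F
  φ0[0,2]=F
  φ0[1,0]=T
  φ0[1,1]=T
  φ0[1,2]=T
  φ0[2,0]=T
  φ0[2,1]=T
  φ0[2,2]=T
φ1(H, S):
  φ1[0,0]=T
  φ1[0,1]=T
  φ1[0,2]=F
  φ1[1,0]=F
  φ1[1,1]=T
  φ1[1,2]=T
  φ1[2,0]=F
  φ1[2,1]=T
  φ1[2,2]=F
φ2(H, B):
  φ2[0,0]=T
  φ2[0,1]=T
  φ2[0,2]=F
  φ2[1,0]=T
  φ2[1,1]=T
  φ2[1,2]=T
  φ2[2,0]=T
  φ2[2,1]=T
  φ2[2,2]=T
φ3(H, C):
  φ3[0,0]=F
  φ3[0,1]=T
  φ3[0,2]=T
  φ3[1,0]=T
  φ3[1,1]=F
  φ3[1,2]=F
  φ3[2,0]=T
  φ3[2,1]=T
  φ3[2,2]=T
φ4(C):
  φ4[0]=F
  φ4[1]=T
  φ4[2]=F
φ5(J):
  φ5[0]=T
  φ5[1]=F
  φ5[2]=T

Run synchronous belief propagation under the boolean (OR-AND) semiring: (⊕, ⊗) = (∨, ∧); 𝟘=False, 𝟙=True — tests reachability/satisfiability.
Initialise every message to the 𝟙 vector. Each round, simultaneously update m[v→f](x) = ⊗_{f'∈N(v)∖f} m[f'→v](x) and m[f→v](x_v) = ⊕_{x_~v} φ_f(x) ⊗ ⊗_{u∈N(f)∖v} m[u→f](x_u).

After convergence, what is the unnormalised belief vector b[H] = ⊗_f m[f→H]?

b[H] = [F, F, T]

init: all messages = 𝟙 over 3 values
r1 m[φ0→H] = [F, T, T]
r1 m[φ0→J] = [T, T, T]
r1 m[φ1→H] = [T, T, T]
r1 m[φ1→S] = [T, T, T]
r1 m[φ2→H] = [T, T, T]
r1 m[φ2→B] = [T, T, T]
r1 m[φ3→H] = [T, T, T]
r1 m[φ3→C] = [T, T, T]
r1 m[φ4→C] = [F, T, F]
r1 m[φ5→J] = [T, F, T]
r1 m[H→φ0] = [T, T, T]
r1 m[H→φ1] = [T, T, T]
r1 m[H→φ2] = [T, T, T]
r1 m[H→φ3] = [T, T, T]
r1 m[C→φ3] = [T, T, T]
r1 m[C→φ4] = [T, T, T]
r1 m[B→φ2] = [T, T, T]
r1 m[S→φ1] = [T, T, T]
r1 m[J→φ0] = [T, T, T]
r1 m[J→φ5] = [T, T, T]
r2 m[φ0→H] = [F, T, T]
r2 m[φ0→J] = [T, T, T]
r2 m[φ1→H] = [T, T, T]
r2 m[φ1→S] = [T, T, T]
r2 m[φ2→H] = [T, T, T]
r2 m[φ2→B] = [T, T, T]
r2 m[φ3→H] = [T, T, T]
r2 m[φ3→C] = [T, T, T]
r2 m[φ4→C] = [F, T, F]
r2 m[φ5→J] = [T, F, T]
r2 m[H→φ0] = [T, T, T]
r2 m[H→φ1] = [F, T, T]
r2 m[H→φ2] = [F, T, T]
r2 m[H→φ3] = [F, T, T]
r2 m[C→φ3] = [F, T, F]
r2 m[C→φ4] = [T, T, T]
r2 m[B→φ2] = [T, T, T]
r2 m[S→φ1] = [T, T, T]
r2 m[J→φ0] = [T, F, T]
r2 m[J→φ5] = [T, T, T]
r3 m[φ0→H] = [F, T, T]
r3 m[φ0→J] = [T, T, T]
r3 m[φ1→H] = [T, T, T]
r3 m[φ1→S] = [F, T, T]
r3 m[φ2→H] = [T, T, T]
r3 m[φ2→B] = [T, T, T]
r3 m[φ3→H] = [T, F, T]
r3 m[φ3→C] = [T, T, T]
r3 m[φ4→C] = [F, T, F]
r3 m[φ5→J] = [T, F, T]
r3 m[H→φ0] = [T, T, T]
r3 m[H→φ1] = [F, T, T]
r3 m[H→φ2] = [F, T, T]
r3 m[H→φ3] = [F, T, T]
r3 m[C→φ3] = [F, T, F]
r3 m[C→φ4] = [T, T, T]
r3 m[B→φ2] = [T, T, T]
r3 m[S→φ1] = [T, T, T]
r3 m[J→φ0] = [T, F, T]
r3 m[J→φ5] = [T, T, T]
r4 m[φ0→H] = [F, T, T]
r4 m[φ0→J] = [T, T, T]
r4 m[φ1→H] = [T, T, T]
r4 m[φ1→S] = [F, T, T]
r4 m[φ2→H] = [T, T, T]
r4 m[φ2→B] = [T, T, T]
r4 m[φ3→H] = [T, F, T]
r4 m[φ3→C] = [T, T, T]
r4 m[φ4→C] = [F, T, F]
r4 m[φ5→J] = [T, F, T]
r4 m[H→φ0] = [T, F, T]
r4 m[H→φ1] = [F, F, T]
r4 m[H→φ2] = [F, F, T]
r4 m[H→φ3] = [F, T, T]
r4 m[C→φ3] = [F, T, F]
r4 m[C→φ4] = [T, T, T]
r4 m[B→φ2] = [T, T, T]
r4 m[S→φ1] = [T, T, T]
r4 m[J→φ0] = [T, F, T]
r4 m[J→φ5] = [T, T, T]
r5 m[φ0→H] = [F, T, T]
r5 m[φ0→J] = [T, T, T]
r5 m[φ1→H] = [T, T, T]
r5 m[φ1→S] = [F, T, F]
r5 m[φ2→H] = [T, T, T]
r5 m[φ2→B] = [T, T, T]
r5 m[φ3→H] = [T, F, T]
r5 m[φ3→C] = [T, T, T]
r5 m[φ4→C] = [F, T, F]
r5 m[φ5→J] = [T, F, T]
r5 m[H→φ0] = [T, F, T]
r5 m[H→φ1] = [F, F, T]
r5 m[H→φ2] = [F, F, T]
r5 m[H→φ3] = [F, T, T]
r5 m[C→φ3] = [F, T, F]
r5 m[C→φ4] = [T, T, T]
r5 m[B→φ2] = [T, T, T]
r5 m[S→φ1] = [T, T, T]
r5 m[J→φ0] = [T, F, T]
r5 m[J→φ5] = [T, T, T]
r6 m[φ0→H] = [F, T, T]
r6 m[φ0→J] = [T, T, T]
r6 m[φ1→H] = [T, T, T]
r6 m[φ1→S] = [F, T, F]
r6 m[φ2→H] = [T, T, T]
r6 m[φ2→B] = [T, T, T]
r6 m[φ3→H] = [T, F, T]
r6 m[φ3→C] = [T, T, T]
r6 m[φ4→C] = [F, T, F]
r6 m[φ5→J] = [T, F, T]
r6 m[H→φ0] = [T, F, T]
r6 m[H→φ1] = [F, F, T]
r6 m[H→φ2] = [F, F, T]
r6 m[H→φ3] = [F, T, T]
r6 m[C→φ3] = [F, T, F]
r6 m[C→φ4] = [T, T, T]
r6 m[B→φ2] = [T, T, T]
r6 m[S→φ1] = [T, T, T]
r6 m[J→φ0] = [T, F, T]
r6 m[J→φ5] = [T, T, T]
fixed point reached at round 6
b[H] = ⊗ incoming = [F, F, T]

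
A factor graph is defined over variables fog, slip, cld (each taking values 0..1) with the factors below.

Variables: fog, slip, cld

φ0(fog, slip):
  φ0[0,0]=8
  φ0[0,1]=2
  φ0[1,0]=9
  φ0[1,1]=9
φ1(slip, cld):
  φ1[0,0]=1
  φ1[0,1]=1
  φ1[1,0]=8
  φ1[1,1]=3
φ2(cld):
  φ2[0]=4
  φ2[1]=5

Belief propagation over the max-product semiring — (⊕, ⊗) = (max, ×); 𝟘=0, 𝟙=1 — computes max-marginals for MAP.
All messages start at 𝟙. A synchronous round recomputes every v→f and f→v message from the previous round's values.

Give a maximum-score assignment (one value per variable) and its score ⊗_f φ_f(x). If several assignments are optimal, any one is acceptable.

init: all messages = 𝟙 over 2 values
r1 m[φ0→fog] = [8, 9]
r1 m[φ0→slip] = [9, 9]
r1 m[φ1→slip] = [1, 8]
r1 m[φ1→cld] = [8, 3]
r1 m[φ2→cld] = [4, 5]
r1 m[fog→φ0] = [1, 1]
r1 m[slip→φ0] = [1, 1]
r1 m[slip→φ1] = [1, 1]
r1 m[cld→φ1] = [1, 1]
r1 m[cld→φ2] = [1, 1]
r2 m[φ0→fog] = [8, 9]
r2 m[φ0→slip] = [9, 9]
r2 m[φ1→slip] = [1, 8]
r2 m[φ1→cld] = [8, 3]
r2 m[φ2→cld] = [4, 5]
r2 m[fog→φ0] = [1, 1]
r2 m[slip→φ0] = [1, 8]
r2 m[slip→φ1] = [9, 9]
r2 m[cld→φ1] = [4, 5]
r2 m[cld→φ2] = [8, 3]
r3 m[φ0→fog] = [16, 72]
r3 m[φ0→slip] = [9, 9]
r3 m[φ1→slip] = [5, 32]
r3 m[φ1→cld] = [72, 27]
r3 m[φ2→cld] = [4, 5]
r3 m[fog→φ0] = [1, 1]
r3 m[slip→φ0] = [1, 8]
r3 m[slip→φ1] = [9, 9]
r3 m[cld→φ1] = [4, 5]
r3 m[cld→φ2] = [8, 3]
r4 m[φ0→fog] = [16, 72]
r4 m[φ0→slip] = [9, 9]
r4 m[φ1→slip] = [5, 32]
r4 m[φ1→cld] = [72, 27]
r4 m[φ2→cld] = [4, 5]
r4 m[fog→φ0] = [1, 1]
r4 m[slip→φ0] = [5, 32]
r4 m[slip→φ1] = [9, 9]
r4 m[cld→φ1] = [4, 5]
r4 m[cld→φ2] = [72, 27]
r5 m[φ0→fog] = [64, 288]
r5 m[φ0→slip] = [9, 9]
r5 m[φ1→slip] = [5, 32]
r5 m[φ1→cld] = [72, 27]
r5 m[φ2→cld] = [4, 5]
r5 m[fog→φ0] = [1, 1]
r5 m[slip→φ0] = [5, 32]
r5 m[slip→φ1] = [9, 9]
r5 m[cld→φ1] = [4, 5]
r5 m[cld→φ2] = [72, 27]
r6 m[φ0→fog] = [64, 288]
r6 m[φ0→slip] = [9, 9]
r6 m[φ1→slip] = [5, 32]
r6 m[φ1→cld] = [72, 27]
r6 m[φ2→cld] = [4, 5]
r6 m[fog→φ0] = [1, 1]
r6 m[slip→φ0] = [5, 32]
r6 m[slip→φ1] = [9, 9]
r6 m[cld→φ1] = [4, 5]
r6 m[cld→φ2] = [72, 27]
fixed point reached at round 6
traceback from fog: (fog=1, slip=1, cld=0), score=288

assignment: (fog=1, slip=1, cld=0); score = 288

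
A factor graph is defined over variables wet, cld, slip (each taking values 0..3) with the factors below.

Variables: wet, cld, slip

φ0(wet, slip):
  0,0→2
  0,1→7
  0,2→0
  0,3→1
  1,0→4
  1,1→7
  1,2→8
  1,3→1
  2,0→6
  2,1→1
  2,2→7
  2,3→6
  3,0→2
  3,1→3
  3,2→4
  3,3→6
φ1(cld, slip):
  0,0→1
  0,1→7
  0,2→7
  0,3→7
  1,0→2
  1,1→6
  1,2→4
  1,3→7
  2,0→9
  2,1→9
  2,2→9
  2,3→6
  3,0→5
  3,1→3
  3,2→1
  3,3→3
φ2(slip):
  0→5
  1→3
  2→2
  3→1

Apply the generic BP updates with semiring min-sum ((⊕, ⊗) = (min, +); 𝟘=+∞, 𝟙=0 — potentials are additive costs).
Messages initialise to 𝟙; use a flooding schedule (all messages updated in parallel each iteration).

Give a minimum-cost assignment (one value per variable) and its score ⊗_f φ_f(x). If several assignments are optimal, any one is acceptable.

assignment: (wet=0, cld=3, slip=2); score = 3

init: all messages = 𝟙 over 4 values
r1 m[φ0→wet] = [0, 1, 1, 2]
r1 m[φ0→slip] = [2, 1, 0, 1]
r1 m[φ1→cld] = [1, 2, 6, 1]
r1 m[φ1→slip] = [1, 3, 1, 3]
r1 m[φ2→slip] = [5, 3, 2, 1]
r1 m[wet→φ0] = [0, 0, 0, 0]
r1 m[cld→φ1] = [0, 0, 0, 0]
r1 m[slip→φ0] = [0, 0, 0, 0]
r1 m[slip→φ1] = [0, 0, 0, 0]
r1 m[slip→φ2] = [0, 0, 0, 0]
r2 m[φ0→wet] = [0, 1, 1, 2]
r2 m[φ0→slip] = [2, 1, 0, 1]
r2 m[φ1→cld] = [1, 2, 6, 1]
r2 m[φ1→slip] = [1, 3, 1, 3]
r2 m[φ2→slip] = [5, 3, 2, 1]
r2 m[wet→φ0] = [0, 0, 0, 0]
r2 m[cld→φ1] = [0, 0, 0, 0]
r2 m[slip→φ0] = [6, 6, 3, 4]
r2 m[slip→φ1] = [7, 4, 2, 2]
r2 m[slip→φ2] = [3, 4, 1, 4]
r3 m[φ0→wet] = [3, 5, 7, 7]
r3 m[φ0→slip] = [2, 1, 0, 1]
r3 m[φ1→cld] = [8, 6, 8, 3]
r3 m[φ1→slip] = [1, 3, 1, 3]
r3 m[φ2→slip] = [5, 3, 2, 1]
r3 m[wet→φ0] = [0, 0, 0, 0]
r3 m[cld→φ1] = [0, 0, 0, 0]
r3 m[slip→φ0] = [6, 6, 3, 4]
r3 m[slip→φ1] = [7, 4, 2, 2]
r3 m[slip→φ2] = [3, 4, 1, 4]
r4 m[φ0→wet] = [3, 5, 7, 7]
r4 m[φ0→slip] = [2, 1, 0, 1]
r4 m[φ1→cld] = [8, 6, 8, 3]
r4 m[φ1→slip] = [1, 3, 1, 3]
r4 m[φ2→slip] = [5, 3, 2, 1]
r4 m[wet→φ0] = [0, 0, 0, 0]
r4 m[cld→φ1] = [0, 0, 0, 0]
r4 m[slip→φ0] = [6, 6, 3, 4]
r4 m[slip→φ1] = [7, 4, 2, 2]
r4 m[slip→φ2] = [3, 4, 1, 4]
fixed point reached at round 4
traceback from wet: (wet=0, cld=3, slip=2), score=3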